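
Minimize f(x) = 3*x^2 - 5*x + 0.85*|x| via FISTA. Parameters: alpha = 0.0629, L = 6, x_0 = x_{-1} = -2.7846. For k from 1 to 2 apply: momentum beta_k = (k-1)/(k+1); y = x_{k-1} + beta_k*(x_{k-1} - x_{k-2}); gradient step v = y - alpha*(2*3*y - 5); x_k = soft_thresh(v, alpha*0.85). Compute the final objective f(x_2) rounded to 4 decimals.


FISTA on f(x) = 3*x^2 - 5*x + 0.85*|x|
L = 6, alpha = 0.0629
Iteration 1: beta = 0.0, y = -2.7846 + 0.0*(-2.7846 + 2.7846) = -2.7846
  grad(y) = -21.7076, v = y - alpha*grad = -1.4192
  prox(v) = soft_thresh(-1.4192, 0.0535) = -1.3657
Iteration 2: beta = 0.3333, y = -1.3657 + 0.3333*(-1.3657 + 2.7846) = -0.8928
  grad(y) = -10.3566, v = y - alpha*grad = -0.2413
  prox(v) = soft_thresh(-0.2413, 0.0535) = -0.1879
f(x_2) = 3*(-0.1879)^2 - 5*(-0.1879) + 0.85*|-0.1879| = 1.2049


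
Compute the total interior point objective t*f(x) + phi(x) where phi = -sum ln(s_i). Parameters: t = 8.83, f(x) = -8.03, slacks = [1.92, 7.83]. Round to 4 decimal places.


Step 1: Compute log-barrier.
ln values: [0.6523, 2.058]
phi = -(0.6523 + 2.058) = -2.7103
Step 2: Compute augmented objective.
t*f(x) = 8.83*-8.03 = -70.9049
Total = -70.9049 - 2.7103 = -73.6152


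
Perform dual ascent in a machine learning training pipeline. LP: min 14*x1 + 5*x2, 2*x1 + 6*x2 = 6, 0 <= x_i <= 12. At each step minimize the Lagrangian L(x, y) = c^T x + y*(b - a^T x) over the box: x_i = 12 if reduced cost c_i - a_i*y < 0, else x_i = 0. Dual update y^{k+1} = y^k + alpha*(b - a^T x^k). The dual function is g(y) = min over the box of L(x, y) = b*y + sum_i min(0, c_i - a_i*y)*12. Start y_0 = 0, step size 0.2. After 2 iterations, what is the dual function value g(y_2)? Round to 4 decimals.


Dual ascent for LP: min 14*x1 + 5*x2, 2*x1 + 6*x2 = 6, 0 <= x_i <= 12
Step 1: y^k = 0.0, reduced costs: (14.0, 5.0)
  x^k = (0.0, 0.0), subgradient = b - a^T x = 6.0
  y^{k+1} = 0.0 + 0.2*6.0 = 1.2
Step 2: y^k = 1.2, reduced costs: (11.6, -2.2)
  x^k = (0.0, 12.0), subgradient = b - a^T x = -66.0
  y^{k+1} = 1.2 + 0.2*-66.0 = -12.0
Dual objective at y_2 = -12.0: reduced costs (38.0, 77.0), box minimizer x = (0.0, 0.0)
g(y_2) = b*y + (c1 - a1*y)*x1 + (c2 - a2*y)*x2 = 6*(-12.0) + 38.0*0.0 + 77.0*0.0 = -72.0 + 0.0 + 0.0 = -72.0


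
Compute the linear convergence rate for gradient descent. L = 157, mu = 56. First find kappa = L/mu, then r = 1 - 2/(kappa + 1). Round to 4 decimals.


Step 1: Compute the condition number.
kappa = L/mu = 157/56 = 2.8036
Step 2: Compute the convergence rate.
r = 1 - 2/(kappa + 1) = 1 - 2*mu/(L + mu) = (L - mu)/(L + mu) = 101/213 = 0.4742


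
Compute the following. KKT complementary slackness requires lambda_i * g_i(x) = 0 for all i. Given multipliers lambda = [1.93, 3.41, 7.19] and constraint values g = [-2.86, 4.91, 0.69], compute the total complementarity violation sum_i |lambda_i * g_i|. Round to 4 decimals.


KKT complementary slackness check:
lambda_1 * g_1 = 1.93 * -2.86 = -5.5198
lambda_2 * g_2 = 3.41 * 4.91 = 16.7431
lambda_3 * g_3 = 7.19 * 0.69 = 4.9611
Total violation = 5.5198 + 16.7431 + 4.9611 = 27.224


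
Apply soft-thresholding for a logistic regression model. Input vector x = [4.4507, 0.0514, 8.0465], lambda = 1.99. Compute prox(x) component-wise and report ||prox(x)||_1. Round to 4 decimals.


Soft-thresholding with lambda = 1.99:
prox(4.4507) = sign(4.4507)*max(|4.4507| - 1.99, 0) = 2.4607
prox(0.0514) = sign(0.0514)*max(|0.0514| - 1.99, 0) = 0.0
prox(8.0465) = sign(8.0465)*max(|8.0465| - 1.99, 0) = 6.0565
prox(x) = [2.4607, 0.0, 6.0565]
||prox(x)||_1 = 2.4607 + 0.0 + 6.0565 = 8.5172


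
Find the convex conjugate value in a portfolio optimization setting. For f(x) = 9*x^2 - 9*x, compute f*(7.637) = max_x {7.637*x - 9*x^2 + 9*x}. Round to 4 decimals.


f*(y) = sup_x {y*x - a*x^2 - b*x} = sup_x {(y-b)*x - a*x^2}
FOC: (y - b) - 2a*x = 0 => x* = (y - b)/(2a)
x* = (7.637 + 9)/(2*9) = 0.9243
f*(7.637) = (y-b)^2/(4a) = (7.637 + 9)^2/(4*9)
= 276.7898/36 = 7.6886


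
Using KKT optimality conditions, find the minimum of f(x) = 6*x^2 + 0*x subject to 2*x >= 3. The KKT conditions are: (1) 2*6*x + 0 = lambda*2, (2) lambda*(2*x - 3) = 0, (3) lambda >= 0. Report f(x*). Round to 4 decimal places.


Step 1: Try lambda = 0 (constraint inactive).
x_unc = 0/(2*6) = 0.0
Check: 2*0.0 = 0.0 < 3 -- violated!
Step 2: Constraint must be active: 2*x = 3
x* = 3/2 = 1.5
lambda = (2*6*1.5 + 0)/2 = 9.0
Step 3: Compute optimal value.
f(x*) = 6*1.5^2 + 0*1.5 = 13.5


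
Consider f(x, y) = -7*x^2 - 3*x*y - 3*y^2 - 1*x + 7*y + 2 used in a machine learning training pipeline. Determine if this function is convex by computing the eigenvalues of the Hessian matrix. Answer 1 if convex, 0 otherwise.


The Hessian of f(x,y) = -7*x^2 - 3*x*y - 3*y^2 - 1*x + 7*y + 2 is:
H = [[-14, -3], [-3, -6]]
Trace = -14 - 6 = -20
Determinant = -14*-6 - (-3)^2 = 75
Discriminant = (-20)^2 - 4*75 = 100.0
Eigenvalues: lambda_1 = -15.0, lambda_2 = -5.0
The function is not convex.

0


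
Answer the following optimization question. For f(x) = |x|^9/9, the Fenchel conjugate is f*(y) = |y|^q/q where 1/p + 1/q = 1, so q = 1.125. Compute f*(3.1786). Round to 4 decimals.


The conjugate exponent q satisfies 1/p + 1/q = 1.
p = 9, so q = 9/(9 - 1) = 1.125
|y|^q = 3.1786^1.125 = 3.673
f*(3.1786) = 3.673 / 1.125 = 3.2648


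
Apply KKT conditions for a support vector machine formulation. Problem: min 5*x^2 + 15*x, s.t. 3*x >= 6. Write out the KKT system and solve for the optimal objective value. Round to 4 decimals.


Step 1: Try lambda = 0 (constraint inactive).
x_unc = -15/(2*5) = -1.5
Check: 3*-1.5 = -4.5 < 6 -- violated!
Step 2: Constraint must be active: 3*x = 6
x* = 6/3 = 2.0
lambda = (2*5*2.0 + 15)/3 = 11.6667
Step 3: Compute optimal value.
f(x*) = 5*2.0^2 + 15*2.0 = 50.0


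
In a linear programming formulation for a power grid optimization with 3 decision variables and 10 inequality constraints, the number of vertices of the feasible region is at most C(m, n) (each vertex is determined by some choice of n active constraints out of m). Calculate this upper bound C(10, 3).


Each vertex corresponds to some choice of n active constraints out of m, so the number of vertices is at most C(m, n) = m! / (n!(m-n)!).
m = 10, n = 3
Numerator: 10 * 9 * 8
Denominator: 3! = 6
C(10, 3) = 120


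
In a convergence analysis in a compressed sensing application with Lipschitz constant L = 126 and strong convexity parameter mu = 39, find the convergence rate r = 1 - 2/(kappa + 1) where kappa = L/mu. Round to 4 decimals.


Step 1: Compute the condition number.
kappa = L/mu = 126/39 = 3.2308
Step 2: Compute the convergence rate.
r = 1 - 2/(kappa + 1) = 1 - 2*mu/(L + mu) = (L - mu)/(L + mu) = 87/165 = 0.5273


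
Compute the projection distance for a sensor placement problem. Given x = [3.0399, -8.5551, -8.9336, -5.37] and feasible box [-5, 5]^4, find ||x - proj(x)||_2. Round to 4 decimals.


Project each component onto [-5, 5].
clip(3.0399) = 3.0399, clip(-8.5551) = -5.0, clip(-8.9336) = -5.0, clip(-5.37) = -5.0
Projection = [3.0399, -5.0, -5.0, -5.0]
Squared diffs: [0.0, 12.6387, 15.4732, 0.1369]
Distance = sqrt(28.2488) = 5.315


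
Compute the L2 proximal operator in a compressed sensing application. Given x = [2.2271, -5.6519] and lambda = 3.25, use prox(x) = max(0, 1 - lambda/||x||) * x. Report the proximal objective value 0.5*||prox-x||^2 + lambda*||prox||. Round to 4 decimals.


Step 1: Compute ||x||.
||x|| = 6.0749
Step 2: Compute scaling factor.
scale = max(0, 1 - 3.25/6.0749) = 0.465
Step 3: prox(x) = [1.0356, -2.6282]
||prox(x)|| = 2.8249
Step 4: Proximal objective.
0.5*||prox-x||^2 = 5.2813
lambda*||prox|| = 9.1809
Total = 14.4621


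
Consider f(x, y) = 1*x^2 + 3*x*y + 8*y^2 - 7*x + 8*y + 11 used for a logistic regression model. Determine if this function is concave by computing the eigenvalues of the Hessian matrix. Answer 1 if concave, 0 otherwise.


The Hessian of f(x,y) = 1*x^2 + 3*x*y + 8*y^2 - 7*x + 8*y + 11 is:
H = [[2, 3], [3, 16]]
Trace = 2 + 16 = 18
Determinant = 2*16 - (3)^2 = 23
Discriminant = (18)^2 - 4*23 = 232.0
Eigenvalues: lambda_1 = 1.3842, lambda_2 = 16.6158
The function is not concave.

0


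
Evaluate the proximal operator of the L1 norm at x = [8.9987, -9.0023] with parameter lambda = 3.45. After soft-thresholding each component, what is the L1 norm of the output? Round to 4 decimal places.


Soft-thresholding with lambda = 3.45:
prox(8.9987) = sign(8.9987)*max(|8.9987| - 3.45, 0) = 5.5487
prox(-9.0023) = sign(-9.0023)*max(|-9.0023| - 3.45, 0) = -5.5523
prox(x) = [5.5487, -5.5523]
||prox(x)||_1 = 5.5487 + 5.5523 = 11.101


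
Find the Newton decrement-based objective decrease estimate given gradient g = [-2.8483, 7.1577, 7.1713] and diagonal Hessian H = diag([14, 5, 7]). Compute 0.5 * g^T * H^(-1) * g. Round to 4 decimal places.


Step 1: H is diagonal, so H^(-1) * g = [-0.2035, 1.4315, 1.0245].
Step 2: g^T H^(-1) g = sum_i g_i^2 / H_ii
  = (-2.8483)^2/14 + (7.1577)^2/5 + (7.1713)^2/7
  = 0.5795 + 10.2465 + 7.3468 = 18.1728
Step 3: Objective decrease = 0.5 * g^T H^(-1) g = 9.0864


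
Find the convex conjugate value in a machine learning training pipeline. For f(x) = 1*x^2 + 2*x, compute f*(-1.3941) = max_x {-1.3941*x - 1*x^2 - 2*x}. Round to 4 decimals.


f*(y) = sup_x {y*x - a*x^2 - b*x} = sup_x {(y-b)*x - a*x^2}
FOC: (y - b) - 2a*x = 0 => x* = (y - b)/(2a)
x* = (-1.3941 - 2)/(2*1) = -1.6971
f*(-1.3941) = (y-b)^2/(4a) = (-1.3941 - 2)^2/(4*1)
= 11.5199/4 = 2.88


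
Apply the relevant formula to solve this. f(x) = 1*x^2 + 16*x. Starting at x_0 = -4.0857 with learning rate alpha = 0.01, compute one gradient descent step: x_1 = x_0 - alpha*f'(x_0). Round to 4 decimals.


We compute the gradient at x_0 and apply the update.
f'(x) = 2*x + 16
f'(-4.0857) = 2*-4.0857 + 16 = 7.8286
x_1 = -4.0857 - 0.01*7.8286 = -4.164


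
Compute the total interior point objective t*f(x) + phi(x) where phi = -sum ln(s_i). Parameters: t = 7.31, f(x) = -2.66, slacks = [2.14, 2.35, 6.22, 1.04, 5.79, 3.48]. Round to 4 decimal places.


Step 1: Compute log-barrier.
ln values: [0.7608, 0.8544, 1.8278, 0.0392, 1.7561, 1.247]
phi = -(0.7608 + 0.8544 + 1.8278 + 0.0392 + 1.7561 + 1.247) = -6.4854
Step 2: Compute augmented objective.
t*f(x) = 7.31*-2.66 = -19.4446
Total = -19.4446 - 6.4854 = -25.93


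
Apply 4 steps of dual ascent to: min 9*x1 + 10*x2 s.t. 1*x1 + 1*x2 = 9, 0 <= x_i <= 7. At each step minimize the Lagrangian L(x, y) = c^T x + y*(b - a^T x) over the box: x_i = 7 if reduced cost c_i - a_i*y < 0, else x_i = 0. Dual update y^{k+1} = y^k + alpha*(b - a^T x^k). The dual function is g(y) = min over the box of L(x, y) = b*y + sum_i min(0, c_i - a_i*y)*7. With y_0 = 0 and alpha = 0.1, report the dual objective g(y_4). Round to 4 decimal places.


Dual ascent for LP: min 9*x1 + 10*x2, 1*x1 + 1*x2 = 9, 0 <= x_i <= 7
Step 1: y^k = 0.0, reduced costs: (9.0, 10.0)
  x^k = (0.0, 0.0), subgradient = b - a^T x = 9.0
  y^{k+1} = 0.0 + 0.1*9.0 = 0.9
Step 2: y^k = 0.9, reduced costs: (8.1, 9.1)
  x^k = (0.0, 0.0), subgradient = b - a^T x = 9.0
  y^{k+1} = 0.9 + 0.1*9.0 = 1.8
Step 3: y^k = 1.8, reduced costs: (7.2, 8.2)
  x^k = (0.0, 0.0), subgradient = b - a^T x = 9.0
  y^{k+1} = 1.8 + 0.1*9.0 = 2.7
Step 4: y^k = 2.7, reduced costs: (6.3, 7.3)
  x^k = (0.0, 0.0), subgradient = b - a^T x = 9.0
  y^{k+1} = 2.7 + 0.1*9.0 = 3.6
Dual objective at y_4 = 3.6: reduced costs (5.4, 6.4), box minimizer x = (0.0, 0.0)
g(y_4) = b*y + (c1 - a1*y)*x1 + (c2 - a2*y)*x2 = 9*3.6 + 5.4*0.0 + 6.4*0.0 = 32.4 + 0.0 + 0.0 = 32.4


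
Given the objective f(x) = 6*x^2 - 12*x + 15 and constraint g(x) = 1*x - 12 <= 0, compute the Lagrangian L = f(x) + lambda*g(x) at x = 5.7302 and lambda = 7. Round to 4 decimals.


Step 1: Evaluate f(x).
f(5.7302) = 6*5.7302^2 - 12*5.7302 + 15 = 143.2488
Step 2: Evaluate g(x).
g(5.7302) = 1*5.7302 - 12 = -6.2698
Step 3: Compute Lagrangian.
L = 143.2488 + 7*-6.2698 = 99.3602


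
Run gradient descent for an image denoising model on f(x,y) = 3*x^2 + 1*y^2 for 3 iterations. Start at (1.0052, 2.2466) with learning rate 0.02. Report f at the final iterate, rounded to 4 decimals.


Gradient descent on f(x,y) = 3*x^2 + 1*y^2.
Starting point: (1.0052, 2.2466), alpha = 0.02
Step 1: grad_x = 2*3*1.0052 = 6.0312, grad_y = 2*1*2.2466 = 4.4932
  x_1 = 1.0052 - 0.02*6.0312 = 0.8846
  y_1 = 2.2466 - 0.02*4.4932 = 2.1567
Step 2: grad_x = 2*3*0.8846 = 5.3075, grad_y = 2*1*2.1567 = 4.3135
  x_2 = 0.8846 - 0.02*5.3075 = 0.7784
  y_2 = 2.1567 - 0.02*4.3135 = 2.0705
Step 3: grad_x = 2*3*0.7784 = 4.6706, grad_y = 2*1*2.0705 = 4.1409
  x_3 = 0.7784 - 0.02*4.6706 = 0.685
  y_3 = 2.0705 - 0.02*4.1409 = 1.9876
f(0.685, 1.9876) = 3*0.685^2 + 1*1.9876^2 = 5.3585


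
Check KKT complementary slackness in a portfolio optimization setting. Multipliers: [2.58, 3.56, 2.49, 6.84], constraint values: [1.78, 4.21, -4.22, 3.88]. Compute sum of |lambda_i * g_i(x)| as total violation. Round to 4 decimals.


KKT complementary slackness check:
lambda_1 * g_1 = 2.58 * 1.78 = 4.5924
lambda_2 * g_2 = 3.56 * 4.21 = 14.9876
lambda_3 * g_3 = 2.49 * -4.22 = -10.5078
lambda_4 * g_4 = 6.84 * 3.88 = 26.5392
Total violation = 4.5924 + 14.9876 + 10.5078 + 26.5392 = 56.627


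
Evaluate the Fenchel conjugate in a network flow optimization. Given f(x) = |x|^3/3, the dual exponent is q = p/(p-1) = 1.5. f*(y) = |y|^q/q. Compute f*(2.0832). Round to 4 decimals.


The conjugate exponent q satisfies 1/p + 1/q = 1.
p = 3, so q = 3/(3 - 1) = 1.5
|y|^q = 2.0832^1.5 = 3.0067
f*(2.0832) = 3.0067 / 1.5 = 2.0045


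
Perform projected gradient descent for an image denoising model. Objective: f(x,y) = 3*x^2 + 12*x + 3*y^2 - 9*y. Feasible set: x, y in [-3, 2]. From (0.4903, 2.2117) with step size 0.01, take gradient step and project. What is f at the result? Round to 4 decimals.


Step 1: Compute gradient at (0.4903, 2.2117).
grad_x = 2*3*0.4903 + 12 = 14.9418
grad_y = 2*3*2.2117 - 9 = 4.2702
Step 2: Gradient step.
x_raw = 0.4903 - 0.01*14.9418 = 0.3409
y_raw = 2.2117 - 0.01*4.2702 = 2.169
Step 3: Project onto [-3, 2].
x_proj = clip(0.3409) = 0.3409
y_proj = clip(2.169) = 2.0
Step 4: Evaluate f.
f(0.3409, 2.0) = -1.5608


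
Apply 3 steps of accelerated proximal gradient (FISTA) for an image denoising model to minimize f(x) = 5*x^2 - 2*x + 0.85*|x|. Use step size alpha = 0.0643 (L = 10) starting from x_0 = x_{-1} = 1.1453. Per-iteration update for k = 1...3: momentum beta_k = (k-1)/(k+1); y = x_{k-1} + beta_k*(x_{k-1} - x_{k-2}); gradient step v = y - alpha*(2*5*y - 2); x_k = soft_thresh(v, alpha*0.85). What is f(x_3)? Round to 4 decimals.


FISTA on f(x) = 5*x^2 - 2*x + 0.85*|x|
L = 10, alpha = 0.0643
Iteration 1: beta = 0.0, y = 1.1453 + 0.0*(1.1453 - 1.1453) = 1.1453
  grad(y) = 9.453, v = y - alpha*grad = 0.5375
  prox(v) = soft_thresh(0.5375, 0.0547) = 0.4828
Iteration 2: beta = 0.3333, y = 0.4828 + 0.3333*(0.4828 - 1.1453) = 0.262
  grad(y) = 0.6199, v = y - alpha*grad = 0.2221
  prox(v) = soft_thresh(0.2221, 0.0547) = 0.1675
Iteration 3: beta = 0.5, y = 0.1675 + 0.5*(0.1675 - 0.4828) = 0.0098
  grad(y) = -1.902, v = y - alpha*grad = 0.1321
  prox(v) = soft_thresh(0.1321, 0.0547) = 0.0774
f(x_3) = 5*0.0774^2 - 2*0.0774 + 0.85*|0.0774| = -0.0591


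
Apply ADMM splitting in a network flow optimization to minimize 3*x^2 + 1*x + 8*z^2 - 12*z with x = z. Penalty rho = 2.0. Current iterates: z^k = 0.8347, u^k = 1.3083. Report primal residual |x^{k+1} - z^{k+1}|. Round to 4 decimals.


ADMM iteration with rho = 2.0, z^k = 0.8347, u^k = 1.3083
Step 1: x-update.
Minimize 3*x^2 + 1*x + (2.0/2)*(x - 0.8347 + 1.3083)^2
FOC: (2*3 + 2.0)*x = -1 + 2.0*(0.8347 - 1.3083)
x^{k+1} = -0.2434
Step 2: z-update.
Minimize 8*z^2 - 12*z + (2.0/2)*(-0.2434 - z + 1.3083)^2
FOC: (2*8 + 2.0)*z = 12 + 2.0*(-0.2434 + 1.3083)
z^{k+1} = 0.785
Step 3: u-update.
u^{k+1} = 1.3083 - 0.2434 - 0.785 = 0.2799
Step 4: Primal residual = |-0.2434 - 0.785| = 1.0284


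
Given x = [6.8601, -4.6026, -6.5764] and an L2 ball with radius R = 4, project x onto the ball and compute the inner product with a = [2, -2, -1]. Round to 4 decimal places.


Step 1: Compute ||x|| (intermediates to 6 decimals).
||x|| = sqrt(6.8601^2 + (-4.6026)^2 + (-6.5764)^2) = 10.559069
Step 2: Project.
Since ||x|| > R, scale = R/||x|| = 4/10.559069 = 0.378821, proj(x) = scale * x
proj(x) = [2.59875, -1.743562, -2.491278]
Step 3: Dot product.
a^T * proj(x) = 2*2.59875 - 2*(-1.743562) - 1*(-2.491278) = 11.1759


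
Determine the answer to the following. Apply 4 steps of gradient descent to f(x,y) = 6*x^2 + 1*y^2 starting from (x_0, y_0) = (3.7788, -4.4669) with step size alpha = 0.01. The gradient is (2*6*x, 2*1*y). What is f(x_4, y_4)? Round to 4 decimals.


Gradient descent on f(x,y) = 6*x^2 + 1*y^2.
Starting point: (3.7788, -4.4669), alpha = 0.01
Step 1: grad_x = 2*6*3.7788 = 45.3456, grad_y = 2*1*-4.4669 = -8.9338
  x_1 = 3.7788 - 0.01*45.3456 = 3.3253
  y_1 = -4.4669 - 0.01*-8.9338 = -4.3776
Step 2: grad_x = 2*6*3.3253 = 39.9041, grad_y = 2*1*-4.3776 = -8.7551
  x_2 = 3.3253 - 0.01*39.9041 = 2.9263
  y_2 = -4.3776 - 0.01*-8.7551 = -4.29
Step 3: grad_x = 2*6*2.9263 = 35.1156, grad_y = 2*1*-4.29 = -8.58
  x_3 = 2.9263 - 0.01*35.1156 = 2.5751
  y_3 = -4.29 - 0.01*-8.58 = -4.2042
Step 4: grad_x = 2*6*2.5751 = 30.9018, grad_y = 2*1*-4.2042 = -8.4084
  x_4 = 2.5751 - 0.01*30.9018 = 2.2661
  y_4 = -4.2042 - 0.01*-8.4084 = -4.1201
f(2.2661, -4.1201) = 6*2.2661^2 + 1*(-4.1201)^2 = 47.7875


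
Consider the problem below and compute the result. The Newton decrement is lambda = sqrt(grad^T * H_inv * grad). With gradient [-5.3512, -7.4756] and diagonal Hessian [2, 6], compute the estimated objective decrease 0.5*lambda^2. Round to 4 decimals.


Step 1: H is diagonal, so H^(-1) * g = [-2.6756, -1.2459].
Step 2: g^T H^(-1) g = sum_i g_i^2 / H_ii
  = (-5.3512)^2/2 + (-7.4756)^2/6
  = 14.3177 + 9.3141 = 23.6318
Step 3: Objective decrease = 0.5 * g^T H^(-1) g = 11.8159


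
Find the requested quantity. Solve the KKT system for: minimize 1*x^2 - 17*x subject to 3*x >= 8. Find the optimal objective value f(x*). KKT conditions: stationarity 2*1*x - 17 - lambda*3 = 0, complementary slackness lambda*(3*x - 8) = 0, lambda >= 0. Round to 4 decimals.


Step 1: Try lambda = 0 (constraint inactive).
Stationarity: 2*1*x - 17 = 0
x* = 17/(2*1) = 8.5
Check constraint: 3*8.5 = 25.5 >= 8 -- satisfied.
Step 2: Compute optimal value.
f(x*) = 1*8.5^2 - 17*8.5 = -72.25


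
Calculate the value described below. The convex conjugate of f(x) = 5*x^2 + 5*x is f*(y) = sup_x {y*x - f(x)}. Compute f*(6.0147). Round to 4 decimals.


f*(y) = sup_x {y*x - a*x^2 - b*x} = sup_x {(y-b)*x - a*x^2}
FOC: (y - b) - 2a*x = 0 => x* = (y - b)/(2a)
x* = (6.0147 - 5)/(2*5) = 0.1015
f*(6.0147) = (y-b)^2/(4a) = (6.0147 - 5)^2/(4*5)
= 1.0296/20 = 0.0515


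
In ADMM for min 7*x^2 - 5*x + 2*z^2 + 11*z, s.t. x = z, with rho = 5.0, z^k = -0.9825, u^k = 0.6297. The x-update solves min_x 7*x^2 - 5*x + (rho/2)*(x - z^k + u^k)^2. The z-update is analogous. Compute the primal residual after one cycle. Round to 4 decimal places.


ADMM iteration with rho = 5.0, z^k = -0.9825, u^k = 0.6297
Step 1: x-update.
Minimize 7*x^2 - 5*x + (5.0/2)*(x + 0.9825 + 0.6297)^2
FOC: (2*7 + 5.0)*x = 5 + 5.0*(-0.9825 - 0.6297)
x^{k+1} = -0.1611
Step 2: z-update.
Minimize 2*z^2 + 11*z + (5.0/2)*(-0.1611 - z + 0.6297)^2
FOC: (2*2 + 5.0)*z = -11 + 5.0*(-0.1611 + 0.6297)
z^{k+1} = -0.9619
Step 3: u-update.
u^{k+1} = 0.6297 - 0.1611 + 0.9619 = 1.4305
Step 4: Primal residual = |-0.1611 + 0.9619| = 0.8008


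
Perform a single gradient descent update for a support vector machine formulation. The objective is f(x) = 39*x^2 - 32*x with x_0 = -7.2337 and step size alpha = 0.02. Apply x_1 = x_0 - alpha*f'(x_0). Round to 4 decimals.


We compute the gradient at x_0 and apply the update.
f'(x) = 78*x - 32
f'(-7.2337) = 78*-7.2337 - 32 = -596.2286
x_1 = -7.2337 - 0.02*-596.2286 = 4.6909


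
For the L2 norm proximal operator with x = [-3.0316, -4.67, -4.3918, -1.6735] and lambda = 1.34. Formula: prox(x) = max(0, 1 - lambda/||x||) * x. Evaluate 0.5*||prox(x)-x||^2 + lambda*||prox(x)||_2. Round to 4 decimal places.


Step 1: Compute ||x||.
||x|| = 7.2862
Step 2: Compute scaling factor.
scale = max(0, 1 - 1.34/7.2862) = 0.8161
Step 3: prox(x) = [-2.4741, -3.8111, -3.5841, -1.3657]
||prox(x)|| = 5.9462
Step 4: Proximal objective.
0.5*||prox-x||^2 = 0.8978
lambda*||prox|| = 7.9679
Total = 8.8656


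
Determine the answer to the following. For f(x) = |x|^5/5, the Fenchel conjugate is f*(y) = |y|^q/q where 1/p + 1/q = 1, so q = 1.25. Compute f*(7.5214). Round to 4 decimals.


The conjugate exponent q satisfies 1/p + 1/q = 1.
p = 5, so q = 5/(5 - 1) = 1.25
|y|^q = 7.5214^1.25 = 12.4558
f*(7.5214) = 12.4558 / 1.25 = 9.9647


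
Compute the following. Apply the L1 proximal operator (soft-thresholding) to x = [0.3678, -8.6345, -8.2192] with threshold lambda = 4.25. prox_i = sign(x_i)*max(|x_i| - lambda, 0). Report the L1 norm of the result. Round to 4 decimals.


Soft-thresholding with lambda = 4.25:
prox(0.3678) = sign(0.3678)*max(|0.3678| - 4.25, 0) = 0.0
prox(-8.6345) = sign(-8.6345)*max(|-8.6345| - 4.25, 0) = -4.3845
prox(-8.2192) = sign(-8.2192)*max(|-8.2192| - 4.25, 0) = -3.9692
prox(x) = [0.0, -4.3845, -3.9692]
||prox(x)||_1 = 0.0 + 4.3845 + 3.9692 = 8.3537


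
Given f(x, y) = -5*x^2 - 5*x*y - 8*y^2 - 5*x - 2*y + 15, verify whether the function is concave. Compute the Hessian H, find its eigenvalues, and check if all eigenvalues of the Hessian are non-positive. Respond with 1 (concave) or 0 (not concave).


The Hessian of f(x,y) = -5*x^2 - 5*x*y - 8*y^2 - 5*x - 2*y + 15 is:
H = [[-10, -5], [-5, -16]]
Trace = -10 - 16 = -26
Determinant = -10*-16 - (-5)^2 = 135
Discriminant = (-26)^2 - 4*135 = 136.0
Eigenvalues: lambda_1 = -18.831, lambda_2 = -7.169
The function is concave.

1


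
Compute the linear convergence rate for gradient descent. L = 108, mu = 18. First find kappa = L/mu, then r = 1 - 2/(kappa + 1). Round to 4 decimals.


Step 1: Compute the condition number.
kappa = L/mu = 108/18 = 6.0
Step 2: Compute the convergence rate.
r = 1 - 2/(kappa + 1) = 1 - 2*mu/(L + mu) = (L - mu)/(L + mu) = 90/126 = 0.7143


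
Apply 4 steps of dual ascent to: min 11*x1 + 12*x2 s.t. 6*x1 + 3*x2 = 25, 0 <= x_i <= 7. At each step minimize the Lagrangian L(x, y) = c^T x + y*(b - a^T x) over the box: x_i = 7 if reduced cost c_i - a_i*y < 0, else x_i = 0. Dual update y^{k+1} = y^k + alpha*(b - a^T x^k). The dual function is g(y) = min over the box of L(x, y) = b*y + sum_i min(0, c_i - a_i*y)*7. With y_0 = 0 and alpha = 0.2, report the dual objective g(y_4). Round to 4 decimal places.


Dual ascent for LP: min 11*x1 + 12*x2, 6*x1 + 3*x2 = 25, 0 <= x_i <= 7
Step 1: y^k = 0.0, reduced costs: (11.0, 12.0)
  x^k = (0.0, 0.0), subgradient = b - a^T x = 25.0
  y^{k+1} = 0.0 + 0.2*25.0 = 5.0
Step 2: y^k = 5.0, reduced costs: (-19.0, -3.0)
  x^k = (7.0, 7.0), subgradient = b - a^T x = -38.0
  y^{k+1} = 5.0 + 0.2*-38.0 = -2.6
Step 3: y^k = -2.6, reduced costs: (26.6, 19.8)
  x^k = (0.0, 0.0), subgradient = b - a^T x = 25.0
  y^{k+1} = -2.6 + 0.2*25.0 = 2.4
Step 4: y^k = 2.4, reduced costs: (-3.4, 4.8)
  x^k = (7.0, 0.0), subgradient = b - a^T x = -17.0
  y^{k+1} = 2.4 + 0.2*-17.0 = -1.0
Dual objective at y_4 = -1.0: reduced costs (17.0, 15.0), box minimizer x = (0.0, 0.0)
g(y_4) = b*y + (c1 - a1*y)*x1 + (c2 - a2*y)*x2 = 25*(-1.0) + 17.0*0.0 + 15.0*0.0 = -25.0 + 0.0 + 0.0 = -25.0


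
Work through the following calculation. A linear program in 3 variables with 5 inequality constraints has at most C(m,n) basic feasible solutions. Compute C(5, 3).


Each vertex corresponds to some choice of n active constraints out of m, so the number of vertices is at most C(m, n) = m! / (n!(m-n)!).
m = 5, n = 3
Numerator: 5 * 4 * 3
Denominator: 3! = 6
C(5, 3) = 10


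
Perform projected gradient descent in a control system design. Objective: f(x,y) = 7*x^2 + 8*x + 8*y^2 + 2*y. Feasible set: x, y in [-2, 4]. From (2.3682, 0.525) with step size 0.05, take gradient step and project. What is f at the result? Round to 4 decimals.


Step 1: Compute gradient at (2.3682, 0.525).
grad_x = 2*7*2.3682 + 8 = 41.1548
grad_y = 2*8*0.525 + 2 = 10.4
Step 2: Gradient step.
x_raw = 2.3682 - 0.05*41.1548 = 0.3105
y_raw = 0.525 - 0.05*10.4 = 0.005
Step 3: Project onto [-2, 4].
x_proj = clip(0.3105) = 0.3105
y_proj = clip(0.005) = 0.005
Step 4: Evaluate f.
f(0.3105, 0.005) = 3.1686


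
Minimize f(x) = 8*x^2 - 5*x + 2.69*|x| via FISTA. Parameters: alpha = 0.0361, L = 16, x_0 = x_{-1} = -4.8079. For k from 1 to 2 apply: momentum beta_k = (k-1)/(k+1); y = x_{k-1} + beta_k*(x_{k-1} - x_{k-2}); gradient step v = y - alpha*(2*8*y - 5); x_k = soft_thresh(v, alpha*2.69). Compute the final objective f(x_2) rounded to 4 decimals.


FISTA on f(x) = 8*x^2 - 5*x + 2.69*|x|
L = 16, alpha = 0.0361
Iteration 1: beta = 0.0, y = -4.8079 + 0.0*(-4.8079 + 4.8079) = -4.8079
  grad(y) = -81.9264, v = y - alpha*grad = -1.8504
  prox(v) = soft_thresh(-1.8504, 0.0971) = -1.7532
Iteration 2: beta = 0.3333, y = -1.7532 + 0.3333*(-1.7532 + 4.8079) = -0.735
  grad(y) = -16.7605, v = y - alpha*grad = -0.13
  prox(v) = soft_thresh(-0.13, 0.0971) = -0.0329
f(x_2) = 8*(-0.0329)^2 - 5*(-0.0329) + 2.69*|-0.0329| = 0.2614


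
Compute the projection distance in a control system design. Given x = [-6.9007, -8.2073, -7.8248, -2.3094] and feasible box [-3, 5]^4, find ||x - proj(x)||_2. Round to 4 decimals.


Project each component onto [-3, 5].
clip(-6.9007) = -3.0, clip(-8.2073) = -3.0, clip(-7.8248) = -3.0, clip(-2.3094) = -2.3094
Projection = [-3.0, -3.0, -3.0, -2.3094]
Squared diffs: [15.2155, 27.116, 23.2787, 0.0]
Distance = sqrt(65.6102) = 8.1


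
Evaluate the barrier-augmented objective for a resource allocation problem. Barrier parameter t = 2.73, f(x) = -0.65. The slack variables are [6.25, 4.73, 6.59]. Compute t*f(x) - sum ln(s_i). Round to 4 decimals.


Step 1: Compute log-barrier.
ln values: [1.8326, 1.5539, 1.8856]
phi = -(1.8326 + 1.5539 + 1.8856) = -5.2721
Step 2: Compute augmented objective.
t*f(x) = 2.73*-0.65 = -1.7745
Total = -1.7745 - 5.2721 = -7.0466


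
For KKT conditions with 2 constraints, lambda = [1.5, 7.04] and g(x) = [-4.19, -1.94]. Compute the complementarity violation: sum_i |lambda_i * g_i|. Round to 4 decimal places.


KKT complementary slackness check:
lambda_1 * g_1 = 1.5 * -4.19 = -6.285
lambda_2 * g_2 = 7.04 * -1.94 = -13.6576
Total violation = 6.285 + 13.6576 = 19.9426


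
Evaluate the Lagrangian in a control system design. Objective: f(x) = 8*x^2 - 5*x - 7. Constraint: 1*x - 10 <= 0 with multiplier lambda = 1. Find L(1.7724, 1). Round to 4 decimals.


Step 1: Evaluate f(x).
f(1.7724) = 8*1.7724^2 - 5*1.7724 - 7 = 9.2692
Step 2: Evaluate g(x).
g(1.7724) = 1*1.7724 - 10 = -8.2276
Step 3: Compute Lagrangian.
L = 9.2692 + 1*-8.2276 = 1.0416


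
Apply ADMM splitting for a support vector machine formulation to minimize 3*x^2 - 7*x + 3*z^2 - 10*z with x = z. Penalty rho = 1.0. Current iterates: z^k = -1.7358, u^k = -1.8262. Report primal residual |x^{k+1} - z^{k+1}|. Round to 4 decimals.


ADMM iteration with rho = 1.0, z^k = -1.7358, u^k = -1.8262
Step 1: x-update.
Minimize 3*x^2 - 7*x + (1.0/2)*(x + 1.7358 - 1.8262)^2
FOC: (2*3 + 1.0)*x = 7 + 1.0*(-1.7358 + 1.8262)
x^{k+1} = 1.0129
Step 2: z-update.
Minimize 3*z^2 - 10*z + (1.0/2)*(1.0129 - z - 1.8262)^2
FOC: (2*3 + 1.0)*z = 10 + 1.0*(1.0129 - 1.8262)
z^{k+1} = 1.3124
Step 3: u-update.
u^{k+1} = -1.8262 + 1.0129 - 1.3124 = -2.1257
Step 4: Primal residual = |1.0129 - 1.3124| = 0.2995


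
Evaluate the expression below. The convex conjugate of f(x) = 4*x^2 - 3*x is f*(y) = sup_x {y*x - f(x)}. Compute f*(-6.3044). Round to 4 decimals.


f*(y) = sup_x {y*x - a*x^2 - b*x} = sup_x {(y-b)*x - a*x^2}
FOC: (y - b) - 2a*x = 0 => x* = (y - b)/(2a)
x* = (-6.3044 + 3)/(2*4) = -0.4131
f*(-6.3044) = (y-b)^2/(4a) = (-6.3044 + 3)^2/(4*4)
= 10.9191/16 = 0.6824


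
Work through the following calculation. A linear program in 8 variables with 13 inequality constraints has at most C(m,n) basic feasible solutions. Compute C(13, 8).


Each vertex corresponds to some choice of n active constraints out of m, so the number of vertices is at most C(m, n) = m! / (n!(m-n)!).
m = 13, n = 8
Numerator: 13 * 12 * 11 * 10 * 9 * 8 * 7 * 6
Denominator: 8! = 40320
C(13, 8) = 1287


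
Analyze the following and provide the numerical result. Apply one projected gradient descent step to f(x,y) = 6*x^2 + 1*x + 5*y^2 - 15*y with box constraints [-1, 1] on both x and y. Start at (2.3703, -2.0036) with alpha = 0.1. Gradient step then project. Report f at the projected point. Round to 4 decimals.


Step 1: Compute gradient at (2.3703, -2.0036).
grad_x = 2*6*2.3703 + 1 = 29.4436
grad_y = 2*5*-2.0036 - 15 = -35.036
Step 2: Gradient step.
x_raw = 2.3703 - 0.1*29.4436 = -0.5741
y_raw = -2.0036 - 0.1*-35.036 = 1.5
Step 3: Project onto [-1, 1].
x_proj = clip(-0.5741) = -0.5741
y_proj = clip(1.5) = 1.0
Step 4: Evaluate f.
f(-0.5741, 1.0) = -8.5968


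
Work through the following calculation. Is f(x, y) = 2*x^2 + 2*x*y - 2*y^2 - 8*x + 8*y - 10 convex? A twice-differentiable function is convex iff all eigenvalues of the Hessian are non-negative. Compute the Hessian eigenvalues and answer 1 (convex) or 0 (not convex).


The Hessian of f(x,y) = 2*x^2 + 2*x*y - 2*y^2 - 8*x + 8*y - 10 is:
H = [[4, 2], [2, -4]]
Trace = 4 - 4 = 0
Determinant = 4*-4 - (2)^2 = -20
Discriminant = (0)^2 - 4*-20 = 80.0
Eigenvalues: lambda_1 = -4.4721, lambda_2 = 4.4721
The function is not convex.

0


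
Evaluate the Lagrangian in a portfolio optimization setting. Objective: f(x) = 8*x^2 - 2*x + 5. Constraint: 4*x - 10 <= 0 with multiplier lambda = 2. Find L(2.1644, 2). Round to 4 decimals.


Step 1: Evaluate f(x).
f(2.1644) = 8*2.1644^2 - 2*2.1644 + 5 = 38.1482
Step 2: Evaluate g(x).
g(2.1644) = 4*2.1644 - 10 = -1.3424
Step 3: Compute Lagrangian.
L = 38.1482 + 2*-1.3424 = 35.4634


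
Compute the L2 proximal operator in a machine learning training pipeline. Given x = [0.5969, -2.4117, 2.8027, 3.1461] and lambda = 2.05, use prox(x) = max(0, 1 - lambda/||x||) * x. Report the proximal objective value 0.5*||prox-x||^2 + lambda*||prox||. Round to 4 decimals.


Step 1: Compute ||x||.
||x|| = 4.8914
Step 2: Compute scaling factor.
scale = max(0, 1 - 2.05/4.8914) = 0.5809
Step 3: prox(x) = [0.3467, -1.4009, 1.6281, 1.8276]
||prox(x)|| = 2.8414
Step 4: Proximal objective.
0.5*||prox-x||^2 = 2.1013
lambda*||prox|| = 5.8249
Total = 7.9261


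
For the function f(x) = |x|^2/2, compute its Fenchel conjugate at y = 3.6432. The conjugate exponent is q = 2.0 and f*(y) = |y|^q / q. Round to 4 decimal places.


The conjugate exponent q satisfies 1/p + 1/q = 1.
p = 2, so q = 2/(2 - 1) = 2.0
|y|^q = 3.6432^2.0 = 13.2729
f*(3.6432) = 13.2729 / 2.0 = 6.6365


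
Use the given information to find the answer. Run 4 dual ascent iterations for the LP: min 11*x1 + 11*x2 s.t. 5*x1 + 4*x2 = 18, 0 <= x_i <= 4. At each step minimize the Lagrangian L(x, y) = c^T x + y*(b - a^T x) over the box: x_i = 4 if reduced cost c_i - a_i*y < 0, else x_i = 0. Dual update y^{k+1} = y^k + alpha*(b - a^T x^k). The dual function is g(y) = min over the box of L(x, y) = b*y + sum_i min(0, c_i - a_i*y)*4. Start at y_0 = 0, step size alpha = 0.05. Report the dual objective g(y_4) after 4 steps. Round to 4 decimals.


Dual ascent for LP: min 11*x1 + 11*x2, 5*x1 + 4*x2 = 18, 0 <= x_i <= 4
Step 1: y^k = 0.0, reduced costs: (11.0, 11.0)
  x^k = (0.0, 0.0), subgradient = b - a^T x = 18.0
  y^{k+1} = 0.0 + 0.05*18.0 = 0.9
Step 2: y^k = 0.9, reduced costs: (6.5, 7.4)
  x^k = (0.0, 0.0), subgradient = b - a^T x = 18.0
  y^{k+1} = 0.9 + 0.05*18.0 = 1.8
Step 3: y^k = 1.8, reduced costs: (2.0, 3.8)
  x^k = (0.0, 0.0), subgradient = b - a^T x = 18.0
  y^{k+1} = 1.8 + 0.05*18.0 = 2.7
Step 4: y^k = 2.7, reduced costs: (-2.5, 0.2)
  x^k = (4.0, 0.0), subgradient = b - a^T x = -2.0
  y^{k+1} = 2.7 + 0.05*-2.0 = 2.6
Dual objective at y_4 = 2.6: reduced costs (-2.0, 0.6), box minimizer x = (4.0, 0.0)
g(y_4) = b*y + (c1 - a1*y)*x1 + (c2 - a2*y)*x2 = 18*2.6 + (-2.0)*4.0 + 0.6*0.0 = 46.8 - 8.0 + 0.0 = 38.8


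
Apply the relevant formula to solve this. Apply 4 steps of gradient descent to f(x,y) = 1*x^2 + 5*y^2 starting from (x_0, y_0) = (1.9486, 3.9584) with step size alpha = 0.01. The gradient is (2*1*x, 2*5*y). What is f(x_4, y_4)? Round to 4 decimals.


Gradient descent on f(x,y) = 1*x^2 + 5*y^2.
Starting point: (1.9486, 3.9584), alpha = 0.01
Step 1: grad_x = 2*1*1.9486 = 3.8972, grad_y = 2*5*3.9584 = 39.584
  x_1 = 1.9486 - 0.01*3.8972 = 1.9096
  y_1 = 3.9584 - 0.01*39.584 = 3.5626
Step 2: grad_x = 2*1*1.9096 = 3.8193, grad_y = 2*5*3.5626 = 35.6256
  x_2 = 1.9096 - 0.01*3.8193 = 1.8714
  y_2 = 3.5626 - 0.01*35.6256 = 3.2063
Step 3: grad_x = 2*1*1.8714 = 3.7429, grad_y = 2*5*3.2063 = 32.063
  x_3 = 1.8714 - 0.01*3.7429 = 1.834
  y_3 = 3.2063 - 0.01*32.063 = 2.8857
Step 4: grad_x = 2*1*1.834 = 3.668, grad_y = 2*5*2.8857 = 28.8567
  x_4 = 1.834 - 0.01*3.668 = 1.7973
  y_4 = 2.8857 - 0.01*28.8567 = 2.5971
f(1.7973, 2.5971) = 1*1.7973^2 + 5*2.5971^2 = 36.9552


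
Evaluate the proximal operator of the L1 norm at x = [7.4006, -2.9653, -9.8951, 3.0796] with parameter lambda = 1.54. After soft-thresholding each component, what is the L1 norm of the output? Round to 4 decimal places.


Soft-thresholding with lambda = 1.54:
prox(7.4006) = sign(7.4006)*max(|7.4006| - 1.54, 0) = 5.8606
prox(-2.9653) = sign(-2.9653)*max(|-2.9653| - 1.54, 0) = -1.4253
prox(-9.8951) = sign(-9.8951)*max(|-9.8951| - 1.54, 0) = -8.3551
prox(3.0796) = sign(3.0796)*max(|3.0796| - 1.54, 0) = 1.5396
prox(x) = [5.8606, -1.4253, -8.3551, 1.5396]
||prox(x)||_1 = 5.8606 + 1.4253 + 8.3551 + 1.5396 = 17.1806


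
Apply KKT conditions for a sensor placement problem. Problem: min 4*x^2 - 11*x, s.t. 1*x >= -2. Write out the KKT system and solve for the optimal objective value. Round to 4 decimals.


Step 1: Try lambda = 0 (constraint inactive).
Stationarity: 2*4*x - 11 = 0
x* = 11/(2*4) = 1.375
Check constraint: 1*1.375 = 1.375 >= -2 -- satisfied.
Step 2: Compute optimal value.
f(x*) = 4*1.375^2 - 11*1.375 = -7.5625


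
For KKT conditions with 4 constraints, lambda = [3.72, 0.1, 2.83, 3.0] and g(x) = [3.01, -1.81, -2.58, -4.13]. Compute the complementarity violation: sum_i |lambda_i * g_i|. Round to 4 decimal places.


KKT complementary slackness check:
lambda_1 * g_1 = 3.72 * 3.01 = 11.1972
lambda_2 * g_2 = 0.1 * -1.81 = -0.181
lambda_3 * g_3 = 2.83 * -2.58 = -7.3014
lambda_4 * g_4 = 3.0 * -4.13 = -12.39
Total violation = 11.1972 + 0.181 + 7.3014 + 12.39 = 31.0696


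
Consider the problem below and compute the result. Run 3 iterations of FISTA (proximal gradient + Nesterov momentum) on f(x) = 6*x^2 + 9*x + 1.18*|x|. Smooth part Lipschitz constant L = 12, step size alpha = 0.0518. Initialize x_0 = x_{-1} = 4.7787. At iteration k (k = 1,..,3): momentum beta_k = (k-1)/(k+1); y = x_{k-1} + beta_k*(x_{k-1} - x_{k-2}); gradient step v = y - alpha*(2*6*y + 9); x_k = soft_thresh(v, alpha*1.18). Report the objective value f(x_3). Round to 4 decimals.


FISTA on f(x) = 6*x^2 + 9*x + 1.18*|x|
L = 12, alpha = 0.0518
Iteration 1: beta = 0.0, y = 4.7787 + 0.0*(4.7787 - 4.7787) = 4.7787
  grad(y) = 66.3444, v = y - alpha*grad = 1.3421
  prox(v) = soft_thresh(1.3421, 0.0611) = 1.2809
Iteration 2: beta = 0.3333, y = 1.2809 + 0.3333*(1.2809 - 4.7787) = 0.115
  grad(y) = 10.3802, v = y - alpha*grad = -0.4227
  prox(v) = soft_thresh(-0.4227, 0.0611) = -0.3616
Iteration 3: beta = 0.5, y = -0.3616 + 0.5*(-0.3616 - 1.2809) = -1.1828
  grad(y) = -5.1936, v = y - alpha*grad = -0.9138
  prox(v) = soft_thresh(-0.9138, 0.0611) = -0.8526
f(x_3) = 6*(-0.8526)^2 + 9*(-0.8526) + 1.18*|-0.8526| = -2.3057


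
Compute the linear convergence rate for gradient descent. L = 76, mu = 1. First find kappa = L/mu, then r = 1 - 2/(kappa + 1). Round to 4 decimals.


Step 1: Compute the condition number.
kappa = L/mu = 76/1 = 76.0
Step 2: Compute the convergence rate.
r = 1 - 2/(kappa + 1) = 1 - 2*mu/(L + mu) = (L - mu)/(L + mu) = 75/77 = 0.974


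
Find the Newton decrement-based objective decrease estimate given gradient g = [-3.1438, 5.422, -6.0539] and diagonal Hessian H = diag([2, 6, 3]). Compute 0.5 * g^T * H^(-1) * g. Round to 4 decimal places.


Step 1: H is diagonal, so H^(-1) * g = [-1.5719, 0.9037, -2.018].
Step 2: g^T H^(-1) g = sum_i g_i^2 / H_ii
  = (-3.1438)^2/2 + (5.422)^2/6 + (-6.0539)^2/3
  = 4.9417 + 4.8997 + 12.2166 = 22.058
Step 3: Objective decrease = 0.5 * g^T H^(-1) g = 11.029


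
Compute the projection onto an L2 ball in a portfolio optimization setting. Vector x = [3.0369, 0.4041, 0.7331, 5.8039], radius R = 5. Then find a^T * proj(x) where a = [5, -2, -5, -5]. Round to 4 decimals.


Step 1: Compute ||x|| (intermediates to 6 decimals).
||x|| = sqrt(3.0369^2 + 0.4041^2 + 0.7331^2 + 5.8039^2) = 6.603692
Step 2: Project.
Since ||x|| > R, scale = R/||x|| = 5/6.603692 = 0.757152, proj(x) = scale * x
proj(x) = [2.299395, 0.305965, 0.555068, 4.394434]
Step 3: Dot product.
a^T * proj(x) = 5*2.299395 - 2*0.305965 - 5*0.555068 - 5*4.394434 = -13.8625


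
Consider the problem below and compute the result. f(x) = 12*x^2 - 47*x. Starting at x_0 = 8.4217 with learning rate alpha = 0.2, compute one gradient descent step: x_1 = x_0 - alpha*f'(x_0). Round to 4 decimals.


We compute the gradient at x_0 and apply the update.
f'(x) = 24*x - 47
f'(8.4217) = 24*8.4217 - 47 = 155.1208
x_1 = 8.4217 - 0.2*155.1208 = -22.6025


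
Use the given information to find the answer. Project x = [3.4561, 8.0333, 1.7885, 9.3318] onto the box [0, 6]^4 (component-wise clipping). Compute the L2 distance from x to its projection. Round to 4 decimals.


Project each component onto [0, 6].
clip(3.4561) = 3.4561, clip(8.0333) = 6.0, clip(1.7885) = 1.7885, clip(9.3318) = 6.0
Projection = [3.4561, 6.0, 1.7885, 6.0]
Squared diffs: [0.0, 4.1343, 0.0, 11.1009]
Distance = sqrt(15.2352) = 3.9032


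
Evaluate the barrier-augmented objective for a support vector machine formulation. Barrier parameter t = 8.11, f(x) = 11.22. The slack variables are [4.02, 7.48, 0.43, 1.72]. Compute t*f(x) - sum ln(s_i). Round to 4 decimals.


Step 1: Compute log-barrier.
ln values: [1.3913, 2.0122, -0.844, 0.5423]
phi = -(1.3913 + 2.0122 - 0.844 + 0.5423) = -3.1019
Step 2: Compute augmented objective.
t*f(x) = 8.11*11.22 = 90.9942
Total = 90.9942 - 3.1019 = 87.8923


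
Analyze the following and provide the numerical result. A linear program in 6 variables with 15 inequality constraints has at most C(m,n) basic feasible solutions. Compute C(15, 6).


Each vertex corresponds to some choice of n active constraints out of m, so the number of vertices is at most C(m, n) = m! / (n!(m-n)!).
m = 15, n = 6
Numerator: 15 * 14 * 13 * 12 * 11 * 10
Denominator: 6! = 720
C(15, 6) = 5005


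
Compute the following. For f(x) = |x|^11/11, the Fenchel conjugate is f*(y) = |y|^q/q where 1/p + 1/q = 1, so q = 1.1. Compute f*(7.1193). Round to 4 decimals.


The conjugate exponent q satisfies 1/p + 1/q = 1.
p = 11, so q = 11/(11 - 1) = 1.1
|y|^q = 7.1193^1.1 = 8.6633
f*(7.1193) = 8.6633 / 1.1 = 7.8757


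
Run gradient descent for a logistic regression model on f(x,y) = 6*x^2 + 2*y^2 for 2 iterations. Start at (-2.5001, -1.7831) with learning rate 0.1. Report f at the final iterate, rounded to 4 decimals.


Gradient descent on f(x,y) = 6*x^2 + 2*y^2.
Starting point: (-2.5001, -1.7831), alpha = 0.1
Step 1: grad_x = 2*6*-2.5001 = -30.0012, grad_y = 2*2*-1.7831 = -7.1324
  x_1 = -2.5001 - 0.1*-30.0012 = 0.5
  y_1 = -1.7831 - 0.1*-7.1324 = -1.0699
Step 2: grad_x = 2*6*0.5 = 6.0002, grad_y = 2*2*-1.0699 = -4.2794
  x_2 = 0.5 - 0.1*6.0002 = -0.1
  y_2 = -1.0699 - 0.1*-4.2794 = -0.6419
f(-0.1, -0.6419) = 6*(-0.1)^2 + 2*(-0.6419)^2 = 0.8841


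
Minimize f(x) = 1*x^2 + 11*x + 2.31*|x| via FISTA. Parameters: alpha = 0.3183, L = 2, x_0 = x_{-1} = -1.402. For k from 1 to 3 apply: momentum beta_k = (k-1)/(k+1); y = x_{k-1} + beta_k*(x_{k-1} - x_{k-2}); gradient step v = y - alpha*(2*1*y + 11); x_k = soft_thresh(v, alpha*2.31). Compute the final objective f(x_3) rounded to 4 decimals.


FISTA on f(x) = 1*x^2 + 11*x + 2.31*|x|
L = 2, alpha = 0.3183
Iteration 1: beta = 0.0, y = -1.402 + 0.0*(-1.402 + 1.402) = -1.402
  grad(y) = 8.196, v = y - alpha*grad = -4.0108
  prox(v) = soft_thresh(-4.0108, 0.7353) = -3.2755
Iteration 2: beta = 0.3333, y = -3.2755 + 0.3333*(-3.2755 + 1.402) = -3.9
  grad(y) = 3.2, v = y - alpha*grad = -4.9186
  prox(v) = soft_thresh(-4.9186, 0.7353) = -4.1833
Iteration 3: beta = 0.5, y = -4.1833 + 0.5*(-4.1833 + 3.2755) = -4.6372
  grad(y) = 1.7256, v = y - alpha*grad = -5.1865
  prox(v) = soft_thresh(-5.1865, 0.7353) = -4.4512
f(x_3) = 1*(-4.4512)^2 + 11*(-4.4512) + 2.31*|-4.4512| = -18.8678
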